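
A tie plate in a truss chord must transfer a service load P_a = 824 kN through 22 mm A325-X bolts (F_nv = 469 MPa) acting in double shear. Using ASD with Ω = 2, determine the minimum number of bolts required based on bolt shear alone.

A_b = π·22²/4 = 380.1 mm².
Per-bolt allowable strength R_n/Ω = 469 × 380.1 × 2 / 1000 / 2 = 178.3 kN.
n ≥ 824 / 178.3 = 4.622 → use 5 bolts.

5 bolts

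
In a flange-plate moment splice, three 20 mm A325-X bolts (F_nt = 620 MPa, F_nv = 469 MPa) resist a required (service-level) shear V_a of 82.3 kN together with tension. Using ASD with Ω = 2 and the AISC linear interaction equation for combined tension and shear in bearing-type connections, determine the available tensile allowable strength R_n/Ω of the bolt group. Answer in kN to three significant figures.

A_b = π·20²/4 = 314.2 mm²; f_rv = 82.3 × 1000 / (3 × 314.2) = 87.32 MPa.
F'_nt = 1.3 F_nt − (Ω F_nt / F_nv) f_rv = 1.3·620 − (2·620/469)·87.32 = 575.1 MPa, capped at F_nt → F'_nt = 575.1 MPa.
R_n = F'_nt · A_b · n = 575.1 × 314.2 × 3 / 1000 = 542 kN.
Allowable strength R_n/Ω = 542 / 2 = 271 kN.

271 kN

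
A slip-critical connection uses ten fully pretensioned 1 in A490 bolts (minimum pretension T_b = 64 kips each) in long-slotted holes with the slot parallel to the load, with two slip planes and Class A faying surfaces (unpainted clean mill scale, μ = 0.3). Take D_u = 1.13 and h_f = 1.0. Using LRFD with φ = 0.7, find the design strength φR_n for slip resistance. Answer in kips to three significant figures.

304 kips

R_n = μ · D_u · h_f · T_b · n_s · n_b = 0.3 × 1.13 × 1.0 × 64 × 2 × 10 = 433.9 kips.
Design strength φR_n = 0.7 × 433.9 = 304 kips.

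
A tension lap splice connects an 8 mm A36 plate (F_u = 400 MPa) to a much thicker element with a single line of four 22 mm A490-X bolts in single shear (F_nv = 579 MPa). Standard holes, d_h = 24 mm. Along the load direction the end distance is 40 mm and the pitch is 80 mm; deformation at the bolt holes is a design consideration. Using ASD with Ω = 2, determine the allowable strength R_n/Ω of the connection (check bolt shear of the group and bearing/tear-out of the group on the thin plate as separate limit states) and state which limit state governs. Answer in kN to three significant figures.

307 kN (bearing governs)

Bolt shear: A_b = π·22²/4 = 380.1 mm²; R_n = 579 × 380.1 × 4 × 1 / 1000 = 880.4 kN → 880.4 / 2 = 440 kN.
Bearing (1.2 l_c t F_u ≤ 2.4 d t F_u): upper limit = 2.4·22·8·400 / 1000 = 169 kN.
  Edge l_c = 40 − 24/2 = 28 → r_n = 107.5 kN; interior l_c = 80 − 24 = 56 → r_n = 169 kN.
  R_n,bearing = 1·107.5 + 3·169 = 614.4 kN → 614.4 / 2 = 307 kN.
Bearing governs: 307 kN.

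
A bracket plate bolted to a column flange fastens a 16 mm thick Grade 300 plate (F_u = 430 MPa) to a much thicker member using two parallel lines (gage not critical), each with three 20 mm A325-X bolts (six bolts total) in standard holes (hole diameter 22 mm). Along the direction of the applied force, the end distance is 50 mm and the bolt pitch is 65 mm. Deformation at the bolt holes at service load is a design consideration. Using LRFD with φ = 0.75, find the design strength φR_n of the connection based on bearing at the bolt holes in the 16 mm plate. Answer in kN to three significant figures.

1470 kN

Per bolt r_n = 1.2 l_c t F_u ≤ 2.4 d t F_u; upper limit = 2.4 × 20 × 16 × 430 / 1000 = 330.2 kN.
Edge bolt: l_c = 50 − 22/2 = 39 mm → 1.2 × 39 × 16 × 430 / 1000 = 322 → r_n = 322 kN.
Interior bolts: l_c = 65 − 22 = 43 mm → 1.2 × 43 × 16 × 430 / 1000 = 355 → r_n = 330.2 kN.
R_n = 2 × 322 + 4 × 330.2 = 1965 kN.
Design strength φR_n = 0.75 × 1965 = 1470 kN.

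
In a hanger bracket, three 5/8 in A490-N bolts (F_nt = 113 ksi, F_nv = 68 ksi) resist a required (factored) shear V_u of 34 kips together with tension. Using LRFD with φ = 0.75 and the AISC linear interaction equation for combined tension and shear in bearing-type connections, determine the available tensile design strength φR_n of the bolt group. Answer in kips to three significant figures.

44.9 kips

A_b = π·0.625²/4 = 0.3068 in²; f_rv = 34 / (3 × 0.3068) = 36.94 ksi.
F'_nt = 1.3 F_nt − (F_nt / φF_nv) f_rv = 1.3·113 − (113/(0.75·68))·36.94 = 65.05 ksi, capped at F_nt → F'_nt = 65.05 ksi.
R_n = F'_nt · A_b · n = 65.05 × 0.3068 × 3 = 59.87 kips.
Design strength φR_n = 0.75 × 59.87 = 44.9 kips.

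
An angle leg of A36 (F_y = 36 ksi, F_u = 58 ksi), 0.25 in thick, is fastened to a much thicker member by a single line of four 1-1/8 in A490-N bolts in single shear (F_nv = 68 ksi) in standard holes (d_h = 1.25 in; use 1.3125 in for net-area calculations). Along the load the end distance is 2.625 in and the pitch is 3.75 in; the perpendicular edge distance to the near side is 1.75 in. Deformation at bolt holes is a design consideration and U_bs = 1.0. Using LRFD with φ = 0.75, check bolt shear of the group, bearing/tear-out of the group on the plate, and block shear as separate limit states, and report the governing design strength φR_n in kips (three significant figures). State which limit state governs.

Bolt shear: A_b = π·1.125²/4 = 0.994 in²; R_n = 68 × 0.994 × 4 × 1 = 270.4 kips → 0.75 × 270.4 = 203 kips.
Bearing: edge l_c = 2, r_n = 34.8 kips; interior l_c = 2.5, r_n = 39.15 kips; R_n = 34.8 + 3·39.15 = 152.2 kips → 114 kips.
Block shear: A_gv = 3.469, A_nv = 2.32, A_nt = 0.2734 in²; R_n = min(0.6F_uA_nv, 0.6F_yA_gv) + U_bs·F_u·A_nt = 90.78 kips → 68.1 kips.
Block shear governs: 68.1 kips.

68.1 kips (block shear governs)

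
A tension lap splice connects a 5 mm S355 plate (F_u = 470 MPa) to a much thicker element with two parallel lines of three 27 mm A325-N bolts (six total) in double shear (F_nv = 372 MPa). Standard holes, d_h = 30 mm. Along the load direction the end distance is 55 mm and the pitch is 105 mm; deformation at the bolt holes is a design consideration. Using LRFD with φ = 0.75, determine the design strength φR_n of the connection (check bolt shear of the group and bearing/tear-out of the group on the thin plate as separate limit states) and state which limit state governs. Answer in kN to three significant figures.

Bolt shear: A_b = π·27²/4 = 572.6 mm²; R_n = 372 × 572.6 × 6 × 2 / 1000 = 2556 kN → 0.75 × 2556 = 1920 kN.
Bearing (1.2 l_c t F_u ≤ 2.4 d t F_u): upper limit = 2.4·27·5·470 / 1000 = 152.3 kN.
  Edge l_c = 55 − 30/2 = 40 → r_n = 112.8 kN; interior l_c = 105 − 30 = 75 → r_n = 152.3 kN.
  R_n,bearing = 2·112.8 + 4·152.3 = 834.7 kN → 0.75 × 834.7 = 626 kN.
Bearing governs: 626 kN.

626 kN (bearing governs)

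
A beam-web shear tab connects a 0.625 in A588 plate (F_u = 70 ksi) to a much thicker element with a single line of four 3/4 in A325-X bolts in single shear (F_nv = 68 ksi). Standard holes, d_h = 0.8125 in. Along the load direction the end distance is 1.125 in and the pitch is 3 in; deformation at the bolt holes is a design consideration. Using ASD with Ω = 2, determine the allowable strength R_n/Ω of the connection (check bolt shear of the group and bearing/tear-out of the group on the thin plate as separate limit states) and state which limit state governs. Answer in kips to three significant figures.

Bolt shear: A_b = π·0.75²/4 = 0.4418 in²; R_n = 68 × 0.4418 × 4 × 1 = 120.2 kips → 120.2 / 2 = 60.1 kips.
Bearing (1.2 l_c t F_u ≤ 2.4 d t F_u): upper limit = 2.4·0.75·0.625·70 = 78.75 kips.
  Edge l_c = 1.125 − 0.8125/2 = 0.7188 → r_n = 37.73 kips; interior l_c = 3 − 0.8125 = 2.188 → r_n = 78.75 kips.
  R_n,bearing = 1·37.73 + 3·78.75 = 274 kips → 274 / 2 = 137 kips.
Bolt shear governs: 60.1 kips.

60.1 kips (bolt shear governs)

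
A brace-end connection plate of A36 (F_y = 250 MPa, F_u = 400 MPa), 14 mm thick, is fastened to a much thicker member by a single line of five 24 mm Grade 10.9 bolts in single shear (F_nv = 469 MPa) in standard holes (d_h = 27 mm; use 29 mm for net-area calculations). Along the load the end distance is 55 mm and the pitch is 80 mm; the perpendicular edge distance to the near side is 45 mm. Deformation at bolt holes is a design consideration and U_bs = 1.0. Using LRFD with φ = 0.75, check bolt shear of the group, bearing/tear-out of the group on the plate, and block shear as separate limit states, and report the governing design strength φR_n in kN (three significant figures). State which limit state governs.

Bolt shear: A_b = π·24²/4 = 452.4 mm²; R_n = 469 × 452.4 × 5 × 1 / 1000 = 1061 kN → 0.75 × 1061 = 796 kN.
Bearing: edge l_c = 41.5, r_n = 278.9 kN; interior l_c = 53, r_n = 322.6 kN; R_n = 278.9 + 4·322.6 = 1569 kN → 1180 kN.
Block shear: A_gv = 5250, A_nv = 3423, A_nt = 427 mm²; R_n = min(0.6F_uA_nv, 0.6F_yA_gv) + U_bs·F_u·A_nt = 958.3 kN → 719 kN.
Block shear governs: 719 kN.

719 kN (block shear governs)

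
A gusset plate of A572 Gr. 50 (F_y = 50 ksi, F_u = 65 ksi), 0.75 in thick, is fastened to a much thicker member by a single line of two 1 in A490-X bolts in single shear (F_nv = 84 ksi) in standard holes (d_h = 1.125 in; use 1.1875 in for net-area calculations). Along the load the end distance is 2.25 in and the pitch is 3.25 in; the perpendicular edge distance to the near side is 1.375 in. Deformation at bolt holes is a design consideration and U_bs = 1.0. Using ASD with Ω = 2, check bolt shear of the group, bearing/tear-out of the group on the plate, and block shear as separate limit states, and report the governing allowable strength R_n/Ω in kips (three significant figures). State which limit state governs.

66 kips (bolt shear governs)

Bolt shear: A_b = π·1²/4 = 0.7854 in²; R_n = 84 × 0.7854 × 2 × 1 = 131.9 kips → 131.9 / 2 = 66 kips.
Bearing: edge l_c = 1.688, r_n = 98.72 kips; interior l_c = 2.125, r_n = 117 kips; R_n = 98.72 + 1·117 = 215.7 kips → 108 kips.
Block shear: A_gv = 4.125, A_nv = 2.789, A_nt = 0.5859 in²; R_n = min(0.6F_uA_nv, 0.6F_yA_gv) + U_bs·F_u·A_nt = 146.9 kips → 73.4 kips.
Bolt shear governs: 66 kips.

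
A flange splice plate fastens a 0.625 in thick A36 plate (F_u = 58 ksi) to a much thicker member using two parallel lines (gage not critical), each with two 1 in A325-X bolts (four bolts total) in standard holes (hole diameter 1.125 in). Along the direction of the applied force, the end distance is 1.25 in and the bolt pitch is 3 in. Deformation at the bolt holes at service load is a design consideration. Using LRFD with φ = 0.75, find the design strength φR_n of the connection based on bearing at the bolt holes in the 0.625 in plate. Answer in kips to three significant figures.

167 kips

Per bolt r_n = 1.2 l_c t F_u ≤ 2.4 d t F_u; upper limit = 2.4 × 1 × 0.625 × 58 = 87 kips.
Edge bolt: l_c = 1.25 − 1.125/2 = 0.6875 in → 1.2 × 0.6875 × 0.625 × 58 = 29.91 → r_n = 29.91 kips.
Interior bolts: l_c = 3 − 1.125 = 1.875 in → 1.2 × 1.875 × 0.625 × 58 = 81.56 → r_n = 81.56 kips.
R_n = 2 × 29.91 + 2 × 81.56 = 222.9 kips.
Design strength φR_n = 0.75 × 222.9 = 167 kips.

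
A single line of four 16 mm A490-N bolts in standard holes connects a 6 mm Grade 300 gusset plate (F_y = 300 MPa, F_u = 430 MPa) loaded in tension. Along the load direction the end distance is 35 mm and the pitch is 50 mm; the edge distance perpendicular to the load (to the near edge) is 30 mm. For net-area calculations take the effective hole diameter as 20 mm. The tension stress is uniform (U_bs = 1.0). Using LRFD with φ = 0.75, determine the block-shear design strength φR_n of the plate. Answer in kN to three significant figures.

Shear plane L_v = 35 + 3·50 = 185 mm; A_gv = 185 × 6 = 1110 mm².
A_nv = (185 − 3.5·20) × 6 = 690 mm².
A_nt = (30 − 0.5·20) × 6 = 120 mm².
0.6 F_u A_nv = 178 kN; 0.6 F_y A_gv = 199.8 kN → shear rupture governs the shear term.
R_n = 178 + 1.0 × 430 × 120 / 1000 = 229.6 kN.
Design strength φR_n = 0.75 × 229.6 = 172 kN.

172 kN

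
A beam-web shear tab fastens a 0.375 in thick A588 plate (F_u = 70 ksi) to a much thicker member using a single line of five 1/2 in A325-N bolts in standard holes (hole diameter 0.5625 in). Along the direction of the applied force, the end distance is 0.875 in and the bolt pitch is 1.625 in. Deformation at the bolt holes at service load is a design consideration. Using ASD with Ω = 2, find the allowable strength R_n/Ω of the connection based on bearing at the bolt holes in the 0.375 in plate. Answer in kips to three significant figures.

Per bolt r_n = 1.2 l_c t F_u ≤ 2.4 d t F_u; upper limit = 2.4 × 0.5 × 0.375 × 70 = 31.5 kips.
Edge bolt: l_c = 0.875 − 0.5625/2 = 0.5938 in → 1.2 × 0.5938 × 0.375 × 70 = 18.7 → r_n = 18.7 kips.
Interior bolts: l_c = 1.625 − 0.5625 = 1.062 in → 1.2 × 1.062 × 0.375 × 70 = 33.47 → r_n = 31.5 kips.
R_n = 1 × 18.7 + 4 × 31.5 = 144.7 kips.
Allowable strength R_n/Ω = 144.7 / 2 = 72.4 kips.

72.4 kips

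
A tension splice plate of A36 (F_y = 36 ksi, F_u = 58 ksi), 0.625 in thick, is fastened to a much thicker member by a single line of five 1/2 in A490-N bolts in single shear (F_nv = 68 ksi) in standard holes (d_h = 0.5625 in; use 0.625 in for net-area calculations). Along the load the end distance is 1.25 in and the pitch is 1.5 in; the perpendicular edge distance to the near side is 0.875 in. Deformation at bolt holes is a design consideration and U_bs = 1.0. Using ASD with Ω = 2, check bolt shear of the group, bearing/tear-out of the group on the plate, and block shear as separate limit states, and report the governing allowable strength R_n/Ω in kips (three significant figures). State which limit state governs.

33.4 kips (bolt shear governs)

Bolt shear: A_b = π·0.5²/4 = 0.1963 in²; R_n = 68 × 0.1963 × 5 × 1 = 66.76 kips → 66.76 / 2 = 33.4 kips.
Bearing: edge l_c = 0.9688, r_n = 42.14 kips; interior l_c = 0.9375, r_n = 40.78 kips; R_n = 42.14 + 4·40.78 = 205.3 kips → 103 kips.
Block shear: A_gv = 4.531, A_nv = 2.773, A_nt = 0.3516 in²; R_n = min(0.6F_uA_nv, 0.6F_yA_gv) + U_bs·F_u·A_nt = 116.9 kips → 58.5 kips.
Bolt shear governs: 33.4 kips.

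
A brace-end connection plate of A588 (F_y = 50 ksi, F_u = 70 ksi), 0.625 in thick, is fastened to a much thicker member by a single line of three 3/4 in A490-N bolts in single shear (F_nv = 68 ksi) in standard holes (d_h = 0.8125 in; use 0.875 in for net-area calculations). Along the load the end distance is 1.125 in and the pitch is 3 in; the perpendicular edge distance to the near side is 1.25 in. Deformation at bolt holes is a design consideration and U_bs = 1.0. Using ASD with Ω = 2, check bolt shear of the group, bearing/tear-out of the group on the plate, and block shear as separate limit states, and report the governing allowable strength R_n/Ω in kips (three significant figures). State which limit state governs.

Bolt shear: A_b = π·0.75²/4 = 0.4418 in²; R_n = 68 × 0.4418 × 3 × 1 = 90.12 kips → 90.12 / 2 = 45.1 kips.
Bearing: edge l_c = 0.7188, r_n = 37.73 kips; interior l_c = 2.188, r_n = 78.75 kips; R_n = 37.73 + 2·78.75 = 195.2 kips → 97.6 kips.
Block shear: A_gv = 4.453, A_nv = 3.086, A_nt = 0.5078 in²; R_n = min(0.6F_uA_nv, 0.6F_yA_gv) + U_bs·F_u·A_nt = 165.2 kips → 82.6 kips.
Bolt shear governs: 45.1 kips.

45.1 kips (bolt shear governs)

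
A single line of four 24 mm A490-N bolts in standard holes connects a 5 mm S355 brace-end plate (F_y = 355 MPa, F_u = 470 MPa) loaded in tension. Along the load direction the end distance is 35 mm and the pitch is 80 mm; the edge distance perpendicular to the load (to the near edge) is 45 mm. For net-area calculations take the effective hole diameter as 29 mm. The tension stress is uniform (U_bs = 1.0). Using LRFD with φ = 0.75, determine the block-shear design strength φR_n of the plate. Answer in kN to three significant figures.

237 kN

Shear plane L_v = 35 + 3·80 = 275 mm; A_gv = 275 × 5 = 1375 mm².
A_nv = (275 − 3.5·29) × 5 = 867.5 mm².
A_nt = (45 − 0.5·29) × 5 = 152.5 mm².
0.6 F_u A_nv = 244.6 kN; 0.6 F_y A_gv = 292.9 kN → shear rupture governs the shear term.
R_n = 244.6 + 1.0 × 470 × 152.5 / 1000 = 316.3 kN.
Design strength φR_n = 0.75 × 316.3 = 237 kN.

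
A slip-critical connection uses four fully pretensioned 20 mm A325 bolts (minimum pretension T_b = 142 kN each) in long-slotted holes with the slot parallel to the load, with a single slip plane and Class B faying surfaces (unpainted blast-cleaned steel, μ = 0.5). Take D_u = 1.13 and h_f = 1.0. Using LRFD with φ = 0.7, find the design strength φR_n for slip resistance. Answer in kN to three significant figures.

225 kN

R_n = μ · D_u · h_f · T_b · n_s · n_b = 0.5 × 1.13 × 1.0 × 142 × 1 × 4 = 320.9 kN.
Design strength φR_n = 0.7 × 320.9 = 225 kN.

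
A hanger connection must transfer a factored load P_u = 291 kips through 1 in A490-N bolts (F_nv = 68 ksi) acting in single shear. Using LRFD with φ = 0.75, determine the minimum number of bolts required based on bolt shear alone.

A_b = π·1²/4 = 0.7854 in².
Per-bolt design strength φR_n = 0.75 × 68 × 0.7854 × 1 = 40.06 kips.
n ≥ 291 / 40.06 = 7.265 → use 8 bolts.

8 bolts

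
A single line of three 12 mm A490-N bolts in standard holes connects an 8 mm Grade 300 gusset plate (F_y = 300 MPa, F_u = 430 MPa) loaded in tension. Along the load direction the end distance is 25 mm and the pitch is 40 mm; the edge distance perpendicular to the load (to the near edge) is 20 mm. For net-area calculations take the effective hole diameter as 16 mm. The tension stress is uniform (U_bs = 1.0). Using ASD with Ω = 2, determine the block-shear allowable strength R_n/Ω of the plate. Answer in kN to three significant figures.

Shear plane L_v = 25 + 2·40 = 105 mm; A_gv = 105 × 8 = 840 mm².
A_nv = (105 − 2.5·16) × 8 = 520 mm².
A_nt = (20 − 0.5·16) × 8 = 96 mm².
0.6 F_u A_nv = 134.2 kN; 0.6 F_y A_gv = 151.2 kN → shear rupture governs the shear term.
R_n = 134.2 + 1.0 × 430 × 96 / 1000 = 175.4 kN.
Allowable strength R_n/Ω = 175.4 / 2 = 87.7 kN.

87.7 kN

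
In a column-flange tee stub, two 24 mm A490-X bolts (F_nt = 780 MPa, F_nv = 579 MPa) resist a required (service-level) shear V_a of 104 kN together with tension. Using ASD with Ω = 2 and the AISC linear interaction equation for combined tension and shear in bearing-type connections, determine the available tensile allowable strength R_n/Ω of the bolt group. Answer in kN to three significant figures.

319 kN

A_b = π·24²/4 = 452.4 mm²; f_rv = 104 × 1000 / (2 × 452.4) = 114.9 MPa.
F'_nt = 1.3 F_nt − (Ω F_nt / F_nv) f_rv = 1.3·780 − (2·780/579)·114.9 = 704.3 MPa, capped at F_nt → F'_nt = 704.3 MPa.
R_n = F'_nt · A_b · n = 704.3 × 452.4 × 2 / 1000 = 637.2 kN.
Allowable strength R_n/Ω = 637.2 / 2 = 319 kN.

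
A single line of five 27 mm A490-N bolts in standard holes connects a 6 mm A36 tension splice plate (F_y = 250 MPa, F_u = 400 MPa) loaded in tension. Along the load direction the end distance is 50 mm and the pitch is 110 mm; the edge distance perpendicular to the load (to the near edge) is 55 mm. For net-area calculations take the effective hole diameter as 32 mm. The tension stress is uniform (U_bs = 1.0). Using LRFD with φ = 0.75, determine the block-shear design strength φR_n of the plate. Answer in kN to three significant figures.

Shear plane L_v = 50 + 4·110 = 490 mm; A_gv = 490 × 6 = 2940 mm².
A_nv = (490 − 4.5·32) × 6 = 2076 mm².
A_nt = (55 − 0.5·32) × 6 = 234 mm².
0.6 F_u A_nv = 498.2 kN; 0.6 F_y A_gv = 441 kN → shear yielding governs the shear term.
R_n = 441 + 1.0 × 400 × 234 / 1000 = 534.6 kN.
Design strength φR_n = 0.75 × 534.6 = 401 kN.

401 kN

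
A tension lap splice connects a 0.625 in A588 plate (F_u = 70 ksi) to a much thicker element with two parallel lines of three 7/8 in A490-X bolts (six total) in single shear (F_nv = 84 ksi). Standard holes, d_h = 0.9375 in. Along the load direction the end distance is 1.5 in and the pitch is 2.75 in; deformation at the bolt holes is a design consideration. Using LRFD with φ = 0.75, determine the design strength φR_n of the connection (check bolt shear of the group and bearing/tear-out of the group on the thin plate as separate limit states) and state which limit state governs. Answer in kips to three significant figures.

227 kips (bolt shear governs)

Bolt shear: A_b = π·0.875²/4 = 0.6013 in²; R_n = 84 × 0.6013 × 6 × 1 = 303.1 kips → 0.75 × 303.1 = 227 kips.
Bearing (1.2 l_c t F_u ≤ 2.4 d t F_u): upper limit = 2.4·0.875·0.625·70 = 91.88 kips.
  Edge l_c = 1.5 − 0.9375/2 = 1.031 → r_n = 54.14 kips; interior l_c = 2.75 − 0.9375 = 1.812 → r_n = 91.88 kips.
  R_n,bearing = 2·54.14 + 4·91.88 = 475.8 kips → 0.75 × 475.8 = 357 kips.
Bolt shear governs: 227 kips.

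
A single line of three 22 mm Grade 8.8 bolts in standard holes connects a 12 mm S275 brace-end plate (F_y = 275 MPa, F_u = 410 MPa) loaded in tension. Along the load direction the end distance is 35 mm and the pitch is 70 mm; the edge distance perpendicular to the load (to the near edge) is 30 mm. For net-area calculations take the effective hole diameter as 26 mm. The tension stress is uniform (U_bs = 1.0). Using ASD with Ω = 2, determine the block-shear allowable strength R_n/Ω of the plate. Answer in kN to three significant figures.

204 kN

Shear plane L_v = 35 + 2·70 = 175 mm; A_gv = 175 × 12 = 2100 mm².
A_nv = (175 − 2.5·26) × 12 = 1320 mm².
A_nt = (30 − 0.5·26) × 12 = 204 mm².
0.6 F_u A_nv = 324.7 kN; 0.6 F_y A_gv = 346.5 kN → shear rupture governs the shear term.
R_n = 324.7 + 1.0 × 410 × 204 / 1000 = 408.4 kN.
Allowable strength R_n/Ω = 408.4 / 2 = 204 kN.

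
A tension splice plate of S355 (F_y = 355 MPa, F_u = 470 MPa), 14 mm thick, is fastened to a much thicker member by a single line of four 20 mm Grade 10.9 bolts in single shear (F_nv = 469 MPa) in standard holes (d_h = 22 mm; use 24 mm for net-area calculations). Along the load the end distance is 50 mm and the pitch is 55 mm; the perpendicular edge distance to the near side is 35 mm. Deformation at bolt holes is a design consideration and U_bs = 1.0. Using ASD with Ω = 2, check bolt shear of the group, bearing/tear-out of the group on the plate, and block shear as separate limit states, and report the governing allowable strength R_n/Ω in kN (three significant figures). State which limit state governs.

Bolt shear: A_b = π·20²/4 = 314.2 mm²; R_n = 469 × 314.2 × 4 × 1 / 1000 = 589.4 kN → 589.4 / 2 = 295 kN.
Bearing: edge l_c = 39, r_n = 307.9 kN; interior l_c = 33, r_n = 260.6 kN; R_n = 307.9 + 3·260.6 = 1090 kN → 545 kN.
Block shear: A_gv = 3010, A_nv = 1834, A_nt = 322 mm²; R_n = min(0.6F_uA_nv, 0.6F_yA_gv) + U_bs·F_u·A_nt = 668.5 kN → 334 kN.
Bolt shear governs: 295 kN.

295 kN (bolt shear governs)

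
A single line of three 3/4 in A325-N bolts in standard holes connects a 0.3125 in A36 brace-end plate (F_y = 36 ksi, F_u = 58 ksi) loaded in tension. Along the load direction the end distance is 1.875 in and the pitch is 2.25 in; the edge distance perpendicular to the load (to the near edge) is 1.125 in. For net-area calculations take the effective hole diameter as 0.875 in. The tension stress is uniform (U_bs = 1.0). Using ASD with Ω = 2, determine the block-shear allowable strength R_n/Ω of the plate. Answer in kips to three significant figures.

27.7 kips

Shear plane L_v = 1.875 + 2·2.25 = 6.375 in; A_gv = 6.375 × 0.3125 = 1.992 in².
A_nv = (6.375 − 2.5·0.875) × 0.3125 = 1.309 in².
A_nt = (1.125 − 0.5·0.875) × 0.3125 = 0.2148 in².
0.6 F_u A_nv = 45.54 kips; 0.6 F_y A_gv = 43.03 kips → shear yielding governs the shear term.
R_n = 43.03 + 1.0 × 58 × 0.2148 = 55.49 kips.
Allowable strength R_n/Ω = 55.49 / 2 = 27.7 kips.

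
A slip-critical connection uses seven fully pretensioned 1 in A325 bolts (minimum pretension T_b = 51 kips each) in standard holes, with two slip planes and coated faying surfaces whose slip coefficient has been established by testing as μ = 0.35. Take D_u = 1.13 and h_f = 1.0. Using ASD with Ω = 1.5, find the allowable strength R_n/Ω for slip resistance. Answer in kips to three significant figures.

R_n = μ · D_u · h_f · T_b · n_s · n_b = 0.35 × 1.13 × 1.0 × 51 × 2 × 7 = 282.4 kips.
Allowable strength R_n/Ω = 282.4 / 1.5 = 188 kips.

188 kips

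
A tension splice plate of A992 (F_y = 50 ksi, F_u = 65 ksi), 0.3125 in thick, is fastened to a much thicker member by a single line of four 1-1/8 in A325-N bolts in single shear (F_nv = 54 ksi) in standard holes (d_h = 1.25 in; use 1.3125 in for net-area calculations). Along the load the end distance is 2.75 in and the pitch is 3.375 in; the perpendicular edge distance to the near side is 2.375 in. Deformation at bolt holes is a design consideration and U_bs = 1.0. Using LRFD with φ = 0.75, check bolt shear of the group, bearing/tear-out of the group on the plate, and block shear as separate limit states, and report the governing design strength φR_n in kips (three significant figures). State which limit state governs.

Bolt shear: A_b = π·1.125²/4 = 0.994 in²; R_n = 54 × 0.994 × 4 × 1 = 214.7 kips → 0.75 × 214.7 = 161 kips.
Bearing: edge l_c = 2.125, r_n = 51.8 kips; interior l_c = 2.125, r_n = 51.8 kips; R_n = 51.8 + 3·51.8 = 207.2 kips → 155 kips.
Block shear: A_gv = 4.023, A_nv = 2.588, A_nt = 0.5371 in²; R_n = min(0.6F_uA_nv, 0.6F_yA_gv) + U_bs·F_u·A_nt = 135.8 kips → 102 kips.
Block shear governs: 102 kips.

102 kips (block shear governs)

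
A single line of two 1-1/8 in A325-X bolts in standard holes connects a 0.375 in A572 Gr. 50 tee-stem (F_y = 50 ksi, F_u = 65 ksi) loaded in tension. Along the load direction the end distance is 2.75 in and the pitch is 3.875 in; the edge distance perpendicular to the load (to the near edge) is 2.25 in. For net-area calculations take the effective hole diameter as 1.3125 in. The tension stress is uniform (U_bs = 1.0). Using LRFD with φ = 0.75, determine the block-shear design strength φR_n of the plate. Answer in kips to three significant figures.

80.2 kips

Shear plane L_v = 2.75 + 1·3.875 = 6.625 in; A_gv = 6.625 × 0.375 = 2.484 in².
A_nv = (6.625 − 1.5·1.3125) × 0.375 = 1.746 in².
A_nt = (2.25 − 0.5·1.3125) × 0.375 = 0.5977 in².
0.6 F_u A_nv = 68.1 kips; 0.6 F_y A_gv = 74.53 kips → shear rupture governs the shear term.
R_n = 68.1 + 1.0 × 65 × 0.5977 = 106.9 kips.
Design strength φR_n = 0.75 × 106.9 = 80.2 kips.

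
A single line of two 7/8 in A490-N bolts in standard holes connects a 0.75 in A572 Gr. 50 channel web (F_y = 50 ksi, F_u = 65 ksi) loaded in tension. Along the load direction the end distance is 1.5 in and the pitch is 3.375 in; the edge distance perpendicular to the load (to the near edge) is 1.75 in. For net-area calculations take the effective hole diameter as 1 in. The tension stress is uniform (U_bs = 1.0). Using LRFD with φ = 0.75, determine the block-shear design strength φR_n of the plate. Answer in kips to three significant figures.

120 kips

Shear plane L_v = 1.5 + 1·3.375 = 4.875 in; A_gv = 4.875 × 0.75 = 3.656 in².
A_nv = (4.875 − 1.5·1) × 0.75 = 2.531 in².
A_nt = (1.75 − 0.5·1) × 0.75 = 0.9375 in².
0.6 F_u A_nv = 98.72 kips; 0.6 F_y A_gv = 109.7 kips → shear rupture governs the shear term.
R_n = 98.72 + 1.0 × 65 × 0.9375 = 159.7 kips.
Design strength φR_n = 0.75 × 159.7 = 120 kips.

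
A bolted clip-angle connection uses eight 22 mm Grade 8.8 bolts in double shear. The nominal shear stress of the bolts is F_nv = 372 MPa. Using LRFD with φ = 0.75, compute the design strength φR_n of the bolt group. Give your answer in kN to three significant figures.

1700 kN

A_b = π × 22² / 4 = 380.1 mm².
R_n = F_nv · A_b · n · n_s = 372 × 380.1 × 8 × 2 / 1000 = 2263 kN.
Design strength φR_n = 0.75 × 2263 = 1700 kN.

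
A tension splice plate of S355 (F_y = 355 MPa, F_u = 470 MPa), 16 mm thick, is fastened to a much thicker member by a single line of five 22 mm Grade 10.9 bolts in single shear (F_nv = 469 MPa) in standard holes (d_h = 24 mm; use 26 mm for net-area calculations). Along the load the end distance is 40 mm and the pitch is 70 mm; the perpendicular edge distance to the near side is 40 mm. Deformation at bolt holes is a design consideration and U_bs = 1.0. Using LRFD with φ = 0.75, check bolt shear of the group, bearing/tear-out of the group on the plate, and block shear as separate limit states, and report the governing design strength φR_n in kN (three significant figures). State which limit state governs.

Bolt shear: A_b = π·22²/4 = 380.1 mm²; R_n = 469 × 380.1 × 5 × 1 / 1000 = 891.4 kN → 0.75 × 891.4 = 669 kN.
Bearing: edge l_c = 28, r_n = 252.7 kN; interior l_c = 46, r_n = 397.1 kN; R_n = 252.7 + 4·397.1 = 1841 kN → 1380 kN.
Block shear: A_gv = 5120, A_nv = 3248, A_nt = 432 mm²; R_n = min(0.6F_uA_nv, 0.6F_yA_gv) + U_bs·F_u·A_nt = 1119 kN → 839 kN.
Bolt shear governs: 669 kN.

669 kN (bolt shear governs)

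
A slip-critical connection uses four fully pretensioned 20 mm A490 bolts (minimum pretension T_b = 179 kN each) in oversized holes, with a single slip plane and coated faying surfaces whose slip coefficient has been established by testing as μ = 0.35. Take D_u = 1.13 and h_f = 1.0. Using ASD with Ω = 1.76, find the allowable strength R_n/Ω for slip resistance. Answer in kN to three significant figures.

161 kN

R_n = μ · D_u · h_f · T_b · n_s · n_b = 0.35 × 1.13 × 1.0 × 179 × 1 × 4 = 283.2 kN.
Allowable strength R_n/Ω = 283.2 / 1.76 = 161 kN.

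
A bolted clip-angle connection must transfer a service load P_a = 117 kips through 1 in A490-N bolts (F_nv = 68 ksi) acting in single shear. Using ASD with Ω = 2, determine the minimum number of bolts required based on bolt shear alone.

5 bolts

A_b = π·1²/4 = 0.7854 in².
Per-bolt allowable strength R_n/Ω = 68 × 0.7854 × 1 / 2 = 26.7 kips.
n ≥ 117 / 26.7 = 4.381 → use 5 bolts.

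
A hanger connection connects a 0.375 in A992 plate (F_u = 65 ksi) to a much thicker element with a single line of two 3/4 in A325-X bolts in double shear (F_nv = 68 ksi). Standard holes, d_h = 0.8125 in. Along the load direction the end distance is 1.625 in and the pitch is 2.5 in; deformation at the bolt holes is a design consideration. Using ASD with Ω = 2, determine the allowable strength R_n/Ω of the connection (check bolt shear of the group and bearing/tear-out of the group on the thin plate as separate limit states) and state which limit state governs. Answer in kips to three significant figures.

Bolt shear: A_b = π·0.75²/4 = 0.4418 in²; R_n = 68 × 0.4418 × 2 × 2 = 120.2 kips → 120.2 / 2 = 60.1 kips.
Bearing (1.2 l_c t F_u ≤ 2.4 d t F_u): upper limit = 2.4·0.75·0.375·65 = 43.87 kips.
  Edge l_c = 1.625 − 0.8125/2 = 1.219 → r_n = 35.65 kips; interior l_c = 2.5 − 0.8125 = 1.688 → r_n = 43.87 kips.
  R_n,bearing = 1·35.65 + 1·43.87 = 79.52 kips → 79.52 / 2 = 39.8 kips.
Bearing governs: 39.8 kips.

39.8 kips (bearing governs)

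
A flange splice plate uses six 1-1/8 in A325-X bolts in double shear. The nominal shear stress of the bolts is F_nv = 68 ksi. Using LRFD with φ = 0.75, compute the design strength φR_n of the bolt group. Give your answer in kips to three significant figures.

A_b = π × 1.125² / 4 = 0.994 in².
R_n = F_nv · A_b · n · n_s = 68 × 0.994 × 6 × 2 = 811.1 kips.
Design strength φR_n = 0.75 × 811.1 = 608 kips.

608 kips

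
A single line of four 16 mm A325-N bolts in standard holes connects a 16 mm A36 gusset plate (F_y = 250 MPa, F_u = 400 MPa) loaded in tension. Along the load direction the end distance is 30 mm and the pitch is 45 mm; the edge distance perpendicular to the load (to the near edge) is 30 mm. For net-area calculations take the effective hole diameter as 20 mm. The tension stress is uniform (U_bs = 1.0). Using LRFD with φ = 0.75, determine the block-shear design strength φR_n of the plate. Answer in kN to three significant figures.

Shear plane L_v = 30 + 3·45 = 165 mm; A_gv = 165 × 16 = 2640 mm².
A_nv = (165 − 3.5·20) × 16 = 1520 mm².
A_nt = (30 − 0.5·20) × 16 = 320 mm².
0.6 F_u A_nv = 364.8 kN; 0.6 F_y A_gv = 396 kN → shear rupture governs the shear term.
R_n = 364.8 + 1.0 × 400 × 320 / 1000 = 492.8 kN.
Design strength φR_n = 0.75 × 492.8 = 370 kN.

370 kN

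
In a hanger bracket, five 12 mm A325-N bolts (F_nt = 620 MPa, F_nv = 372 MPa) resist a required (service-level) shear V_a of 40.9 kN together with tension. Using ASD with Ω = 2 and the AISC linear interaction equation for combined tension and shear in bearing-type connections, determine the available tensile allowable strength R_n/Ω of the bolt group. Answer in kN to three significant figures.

A_b = π·12²/4 = 113.1 mm²; f_rv = 40.9 × 1000 / (5 × 113.1) = 72.33 MPa.
F'_nt = 1.3 F_nt − (Ω F_nt / F_nv) f_rv = 1.3·620 − (2·620/372)·72.33 = 564.9 MPa, capped at F_nt → F'_nt = 564.9 MPa.
R_n = F'_nt · A_b · n = 564.9 × 113.1 × 5 / 1000 = 319.4 kN.
Allowable strength R_n/Ω = 319.4 / 2 = 160 kN.

160 kN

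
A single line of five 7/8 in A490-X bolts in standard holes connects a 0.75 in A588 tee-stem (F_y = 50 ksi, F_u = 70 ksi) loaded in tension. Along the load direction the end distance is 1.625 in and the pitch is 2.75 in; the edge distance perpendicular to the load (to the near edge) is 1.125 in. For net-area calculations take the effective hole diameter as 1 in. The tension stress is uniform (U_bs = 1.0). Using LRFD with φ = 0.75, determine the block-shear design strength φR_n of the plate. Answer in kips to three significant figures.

Shear plane L_v = 1.625 + 4·2.75 = 12.62 in; A_gv = 12.62 × 0.75 = 9.469 in².
A_nv = (12.62 − 4.5·1) × 0.75 = 6.094 in².
A_nt = (1.125 − 0.5·1) × 0.75 = 0.4688 in².
0.6 F_u A_nv = 255.9 kips; 0.6 F_y A_gv = 284.1 kips → shear rupture governs the shear term.
R_n = 255.9 + 1.0 × 70 × 0.4688 = 288.8 kips.
Design strength φR_n = 0.75 × 288.8 = 217 kips.

217 kips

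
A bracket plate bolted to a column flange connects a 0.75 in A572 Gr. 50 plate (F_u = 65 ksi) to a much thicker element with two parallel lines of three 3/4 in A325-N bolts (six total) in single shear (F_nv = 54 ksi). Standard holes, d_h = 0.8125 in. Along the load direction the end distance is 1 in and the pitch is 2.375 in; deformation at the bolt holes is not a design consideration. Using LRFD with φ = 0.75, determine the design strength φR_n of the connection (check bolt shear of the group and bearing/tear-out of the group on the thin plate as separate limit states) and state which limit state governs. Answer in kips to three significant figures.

Bolt shear: A_b = π·0.75²/4 = 0.4418 in²; R_n = 54 × 0.4418 × 6 × 1 = 143.1 kips → 0.75 × 143.1 = 107 kips.
Bearing (1.5 l_c t F_u ≤ 3.0 d t F_u): upper limit = 3.0·0.75·0.75·65 = 109.7 kips.
  Edge l_c = 1 − 0.8125/2 = 0.5938 → r_n = 43.42 kips; interior l_c = 2.375 − 0.8125 = 1.562 → r_n = 109.7 kips.
  R_n,bearing = 2·43.42 + 4·109.7 = 525.6 kips → 0.75 × 525.6 = 394 kips.
Bolt shear governs: 107 kips.

107 kips (bolt shear governs)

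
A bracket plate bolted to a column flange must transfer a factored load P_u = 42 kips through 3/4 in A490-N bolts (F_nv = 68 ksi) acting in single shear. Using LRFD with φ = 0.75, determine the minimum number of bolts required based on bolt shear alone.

2 bolts

A_b = π·0.75²/4 = 0.4418 in².
Per-bolt design strength φR_n = 0.75 × 68 × 0.4418 × 1 = 22.53 kips.
n ≥ 42 / 22.53 = 1.864 → use 2 bolts.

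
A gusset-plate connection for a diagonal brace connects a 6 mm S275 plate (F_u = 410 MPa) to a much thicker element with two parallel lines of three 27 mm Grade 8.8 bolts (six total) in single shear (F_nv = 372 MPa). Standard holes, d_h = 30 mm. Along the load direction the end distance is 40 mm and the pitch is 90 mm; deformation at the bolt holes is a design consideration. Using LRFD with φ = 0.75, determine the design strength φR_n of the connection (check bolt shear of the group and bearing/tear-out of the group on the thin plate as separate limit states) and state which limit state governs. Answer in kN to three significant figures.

Bolt shear: A_b = π·27²/4 = 572.6 mm²; R_n = 372 × 572.6 × 6 × 1 / 1000 = 1278 kN → 0.75 × 1278 = 958 kN.
Bearing (1.2 l_c t F_u ≤ 2.4 d t F_u): upper limit = 2.4·27·6·410 / 1000 = 159.4 kN.
  Edge l_c = 40 − 30/2 = 25 → r_n = 73.8 kN; interior l_c = 90 − 30 = 60 → r_n = 159.4 kN.
  R_n,bearing = 2·73.8 + 4·159.4 = 785.2 kN → 0.75 × 785.2 = 589 kN.
Bearing governs: 589 kN.

589 kN (bearing governs)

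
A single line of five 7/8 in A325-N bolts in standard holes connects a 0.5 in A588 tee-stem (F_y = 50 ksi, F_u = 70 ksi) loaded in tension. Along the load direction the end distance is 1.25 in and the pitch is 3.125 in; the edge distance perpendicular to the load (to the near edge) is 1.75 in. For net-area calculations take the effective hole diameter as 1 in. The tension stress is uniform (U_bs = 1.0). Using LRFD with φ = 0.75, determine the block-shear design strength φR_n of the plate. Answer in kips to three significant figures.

Shear plane L_v = 1.25 + 4·3.125 = 13.75 in; A_gv = 13.75 × 0.5 = 6.875 in².
A_nv = (13.75 − 4.5·1) × 0.5 = 4.625 in².
A_nt = (1.75 − 0.5·1) × 0.5 = 0.625 in².
0.6 F_u A_nv = 194.2 kips; 0.6 F_y A_gv = 206.2 kips → shear rupture governs the shear term.
R_n = 194.2 + 1.0 × 70 × 0.625 = 238 kips.
Design strength φR_n = 0.75 × 238 = 178 kips.

178 kips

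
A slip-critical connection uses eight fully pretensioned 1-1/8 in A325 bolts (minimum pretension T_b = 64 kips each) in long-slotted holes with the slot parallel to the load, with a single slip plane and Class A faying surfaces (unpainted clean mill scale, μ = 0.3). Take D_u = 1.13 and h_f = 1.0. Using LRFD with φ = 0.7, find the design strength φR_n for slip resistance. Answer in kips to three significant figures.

R_n = μ · D_u · h_f · T_b · n_s · n_b = 0.3 × 1.13 × 1.0 × 64 × 1 × 8 = 173.6 kips.
Design strength φR_n = 0.7 × 173.6 = 121 kips.

121 kips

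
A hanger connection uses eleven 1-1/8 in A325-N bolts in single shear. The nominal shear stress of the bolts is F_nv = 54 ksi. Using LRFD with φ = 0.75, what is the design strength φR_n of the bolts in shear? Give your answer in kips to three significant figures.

A_b = π × 1.125² / 4 = 0.994 in².
R_n = F_nv · A_b · n · n_s = 54 × 0.994 × 11 × 1 = 590.4 kips.
Design strength φR_n = 0.75 × 590.4 = 443 kips.

443 kips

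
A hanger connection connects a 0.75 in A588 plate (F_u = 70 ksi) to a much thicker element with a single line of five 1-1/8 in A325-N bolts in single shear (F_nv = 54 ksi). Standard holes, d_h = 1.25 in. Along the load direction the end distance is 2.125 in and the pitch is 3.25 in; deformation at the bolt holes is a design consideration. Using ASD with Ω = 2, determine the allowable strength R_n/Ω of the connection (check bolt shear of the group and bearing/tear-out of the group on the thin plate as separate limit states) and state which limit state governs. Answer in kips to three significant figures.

134 kips (bolt shear governs)

Bolt shear: A_b = π·1.125²/4 = 0.994 in²; R_n = 54 × 0.994 × 5 × 1 = 268.4 kips → 268.4 / 2 = 134 kips.
Bearing (1.2 l_c t F_u ≤ 2.4 d t F_u): upper limit = 2.4·1.125·0.75·70 = 141.8 kips.
  Edge l_c = 2.125 − 1.25/2 = 1.5 → r_n = 94.5 kips; interior l_c = 3.25 − 1.25 = 2 → r_n = 126 kips.
  R_n,bearing = 1·94.5 + 4·126 = 598.5 kips → 598.5 / 2 = 299 kips.
Bolt shear governs: 134 kips.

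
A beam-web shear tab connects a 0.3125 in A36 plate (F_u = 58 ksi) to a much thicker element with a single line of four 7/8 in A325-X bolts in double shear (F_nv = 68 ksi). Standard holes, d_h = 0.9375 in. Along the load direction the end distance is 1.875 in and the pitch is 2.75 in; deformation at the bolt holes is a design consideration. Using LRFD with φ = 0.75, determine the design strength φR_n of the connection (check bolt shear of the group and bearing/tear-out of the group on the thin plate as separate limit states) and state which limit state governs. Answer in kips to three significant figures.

109 kips (bearing governs)

Bolt shear: A_b = π·0.875²/4 = 0.6013 in²; R_n = 68 × 0.6013 × 4 × 2 = 327.1 kips → 0.75 × 327.1 = 245 kips.
Bearing (1.2 l_c t F_u ≤ 2.4 d t F_u): upper limit = 2.4·0.875·0.3125·58 = 38.06 kips.
  Edge l_c = 1.875 − 0.9375/2 = 1.406 → r_n = 30.59 kips; interior l_c = 2.75 − 0.9375 = 1.812 → r_n = 38.06 kips.
  R_n,bearing = 1·30.59 + 3·38.06 = 144.8 kips → 0.75 × 144.8 = 109 kips.
Bearing governs: 109 kips.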